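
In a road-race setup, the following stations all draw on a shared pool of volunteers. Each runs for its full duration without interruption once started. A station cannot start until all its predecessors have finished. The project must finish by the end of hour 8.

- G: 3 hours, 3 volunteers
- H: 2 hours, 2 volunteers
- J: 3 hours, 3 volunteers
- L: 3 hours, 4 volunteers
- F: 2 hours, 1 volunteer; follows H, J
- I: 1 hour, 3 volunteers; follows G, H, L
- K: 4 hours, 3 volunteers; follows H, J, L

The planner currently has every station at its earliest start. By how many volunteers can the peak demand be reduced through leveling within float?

Early-start peak: h1:12  h2:12  h3:10  h4:7  h5:4  h6:3  h7:3  h8:0 ⇒ 12.
Leveled (G@4, H@1, J@1, L@1, F@4, I@7, K@4): h1:9  h2:9  h3:7  h4:7  h5:7  h6:6  h7:6  h8:0 ⇒ 9.
Reduction 12 − 9 = 3.

3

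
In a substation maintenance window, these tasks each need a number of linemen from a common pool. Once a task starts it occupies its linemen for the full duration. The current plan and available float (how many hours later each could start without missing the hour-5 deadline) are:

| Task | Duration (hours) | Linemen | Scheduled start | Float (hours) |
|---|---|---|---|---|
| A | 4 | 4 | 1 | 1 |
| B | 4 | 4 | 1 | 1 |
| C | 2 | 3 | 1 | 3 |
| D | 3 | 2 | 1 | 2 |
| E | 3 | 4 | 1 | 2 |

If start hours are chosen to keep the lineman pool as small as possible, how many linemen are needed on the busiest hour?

Early-start (A@1, B@1, C@1, D@1, E@1) gives peak 17: h1:17  h2:17  h3:14  h4:8  h5:0.
Shift E→3.
Schedule A@1, B@1, C@1, D@1, E@3: h1:13  h2:13  h3:14  h4:12  h5:4 — peak 14.

14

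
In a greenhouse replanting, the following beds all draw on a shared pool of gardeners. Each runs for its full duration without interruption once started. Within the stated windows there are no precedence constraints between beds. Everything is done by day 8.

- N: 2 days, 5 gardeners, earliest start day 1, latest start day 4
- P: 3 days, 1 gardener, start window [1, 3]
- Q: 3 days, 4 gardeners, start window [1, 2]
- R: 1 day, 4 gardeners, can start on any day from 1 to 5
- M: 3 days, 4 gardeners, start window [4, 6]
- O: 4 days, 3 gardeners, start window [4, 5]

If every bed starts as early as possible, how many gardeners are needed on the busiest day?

Early-start schedule: N@1, P@1, Q@1, R@1, M@4, O@4.
Load per day: day 1: 14, day 2: 10, day 3: 5, day 4: 7, day 5: 7, day 6: 7, day 7: 3, day 8: 0.
Peak is 14.

14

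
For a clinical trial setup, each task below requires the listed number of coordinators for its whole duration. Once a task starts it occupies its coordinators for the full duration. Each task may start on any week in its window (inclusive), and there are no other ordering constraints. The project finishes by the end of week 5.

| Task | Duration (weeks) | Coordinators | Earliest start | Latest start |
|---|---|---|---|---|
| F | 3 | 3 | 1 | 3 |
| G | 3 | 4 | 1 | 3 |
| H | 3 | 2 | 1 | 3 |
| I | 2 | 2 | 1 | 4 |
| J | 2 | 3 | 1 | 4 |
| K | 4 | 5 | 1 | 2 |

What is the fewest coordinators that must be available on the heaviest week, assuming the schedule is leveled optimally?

Early-start (F@1, G@1, H@1, I@1, J@1, K@1) gives peak 19: w1:19  w2:19  w3:14  w4:5  w5:0.
Shift I→4, J→4.
Schedule F@1, G@1, H@1, I@4, J@4, K@1: w1:14  w2:14  w3:14  w4:10  w5:5 — peak 14.

14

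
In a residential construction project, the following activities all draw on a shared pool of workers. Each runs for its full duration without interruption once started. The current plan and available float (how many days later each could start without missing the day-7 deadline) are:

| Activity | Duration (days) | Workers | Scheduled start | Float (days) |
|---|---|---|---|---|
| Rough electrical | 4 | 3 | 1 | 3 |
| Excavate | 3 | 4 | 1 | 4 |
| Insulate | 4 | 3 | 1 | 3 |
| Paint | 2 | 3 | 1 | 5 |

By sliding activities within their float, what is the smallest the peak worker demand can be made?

Early-start (Rough electrical@1, Excavate@1, Insulate@1, Paint@1) gives peak 13: d1:13  d2:13  d3:10  d4:6  d5:0  d6:0  d7:0.
Shift Insulate→4, Paint→5.
Schedule Rough electrical@1, Excavate@1, Insulate@4, Paint@5: d1:7  d2:7  d3:7  d4:6  d5:6  d6:6  d7:3 — peak 7.

7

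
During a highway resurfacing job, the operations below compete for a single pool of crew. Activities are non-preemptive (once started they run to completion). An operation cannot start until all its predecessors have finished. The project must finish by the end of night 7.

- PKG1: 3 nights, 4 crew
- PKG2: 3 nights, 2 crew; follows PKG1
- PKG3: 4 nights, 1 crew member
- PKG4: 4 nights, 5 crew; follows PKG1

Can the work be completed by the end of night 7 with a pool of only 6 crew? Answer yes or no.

no

The minimum achievable peak is 7; 6 < 7, so no feasible schedule stays within the cap.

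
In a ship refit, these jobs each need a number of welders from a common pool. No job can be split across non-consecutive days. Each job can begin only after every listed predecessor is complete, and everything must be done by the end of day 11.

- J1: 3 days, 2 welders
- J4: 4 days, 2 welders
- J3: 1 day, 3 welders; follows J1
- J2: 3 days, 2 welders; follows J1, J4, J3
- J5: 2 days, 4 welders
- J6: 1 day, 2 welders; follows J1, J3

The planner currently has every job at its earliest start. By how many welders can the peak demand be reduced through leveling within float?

Early-start peak: d1:8  d2:8  d3:4  d4:5  d5:4  d6:2  d7:2  d8:0  d9:0  d10:0  d11:0 ⇒ 8.
Leveled (J1@1, J4@1, J3@5, J2@6, J5@9, J6@6): d1:4  d2:4  d3:4  d4:2  d5:3  d6:4  d7:2  d8:2  d9:4  d10:4  d11:0 ⇒ 4.
Reduction 8 − 4 = 4.

4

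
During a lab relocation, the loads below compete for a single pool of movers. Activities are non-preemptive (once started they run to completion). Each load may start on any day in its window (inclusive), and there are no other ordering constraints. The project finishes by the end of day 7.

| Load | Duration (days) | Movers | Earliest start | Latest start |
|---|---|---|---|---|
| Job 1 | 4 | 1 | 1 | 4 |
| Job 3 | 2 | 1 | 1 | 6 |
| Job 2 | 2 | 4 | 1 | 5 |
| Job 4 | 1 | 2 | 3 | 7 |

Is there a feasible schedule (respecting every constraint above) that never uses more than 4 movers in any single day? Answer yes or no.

Schedule Job 1@1, Job 3@1, Job 2@5, Job 4@3: d1:2  d2:2  d3:3  d4:1  d5:4  d6:4  d7:0 — peak 4 ≤ 4.

yes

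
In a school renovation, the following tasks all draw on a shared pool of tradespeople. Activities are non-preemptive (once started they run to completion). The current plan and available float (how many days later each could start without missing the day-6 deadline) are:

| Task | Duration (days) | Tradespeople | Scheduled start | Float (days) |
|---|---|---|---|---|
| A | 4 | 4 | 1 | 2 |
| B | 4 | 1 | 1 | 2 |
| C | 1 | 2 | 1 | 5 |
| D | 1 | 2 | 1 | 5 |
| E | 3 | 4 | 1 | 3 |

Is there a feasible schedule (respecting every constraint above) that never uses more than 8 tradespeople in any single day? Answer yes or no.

The minimum achievable peak is 9; 8 < 9, so no feasible schedule stays within the cap.

no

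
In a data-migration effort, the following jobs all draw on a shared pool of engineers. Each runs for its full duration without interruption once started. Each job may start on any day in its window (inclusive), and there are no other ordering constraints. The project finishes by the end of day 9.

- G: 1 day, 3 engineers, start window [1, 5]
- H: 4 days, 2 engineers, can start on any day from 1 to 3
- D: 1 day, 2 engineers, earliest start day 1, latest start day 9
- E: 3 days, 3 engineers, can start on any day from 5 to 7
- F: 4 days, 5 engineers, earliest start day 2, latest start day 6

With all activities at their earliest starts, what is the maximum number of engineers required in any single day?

Early-start schedule: G@1, H@1, D@1, E@5, F@2.
Load per day: day 1: 7, day 2: 7, day 3: 7, day 4: 7, day 5: 8, day 6: 3, day 7: 3, day 8: 0, day 9: 0.
Peak is 8.

8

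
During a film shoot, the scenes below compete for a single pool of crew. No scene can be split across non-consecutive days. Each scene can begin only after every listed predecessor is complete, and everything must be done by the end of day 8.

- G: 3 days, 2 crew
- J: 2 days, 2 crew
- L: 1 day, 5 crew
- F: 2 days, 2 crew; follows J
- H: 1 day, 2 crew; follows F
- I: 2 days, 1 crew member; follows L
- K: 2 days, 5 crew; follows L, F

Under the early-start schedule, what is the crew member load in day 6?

At early start, day 6 has: K.
Demand: 5 = 5.

5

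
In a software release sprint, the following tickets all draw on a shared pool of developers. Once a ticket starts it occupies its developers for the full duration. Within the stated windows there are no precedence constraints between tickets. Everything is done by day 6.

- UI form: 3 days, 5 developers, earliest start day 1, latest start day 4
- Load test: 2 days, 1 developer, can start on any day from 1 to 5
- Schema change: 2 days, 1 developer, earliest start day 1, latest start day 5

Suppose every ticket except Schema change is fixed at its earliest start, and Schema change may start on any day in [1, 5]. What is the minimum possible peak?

6

Schema change@1: d1:7  d2:7  d3:5  d4:0  d5:0  d6:0 → peak 7
Schema change@2: d1:6  d2:7  d3:6  d4:0  d5:0  d6:0 → peak 7
Schema change@3: d1:6  d2:6  d3:6  d4:1  d5:0  d6:0 → peak 6
Schema change@4: d1:6  d2:6  d3:5  d4:1  d5:1  d6:0 → peak 6
Schema change@5: d1:6  d2:6  d3:5  d4:0  d5:1  d6:1 → peak 6
Best is Schema change@3, peak 6.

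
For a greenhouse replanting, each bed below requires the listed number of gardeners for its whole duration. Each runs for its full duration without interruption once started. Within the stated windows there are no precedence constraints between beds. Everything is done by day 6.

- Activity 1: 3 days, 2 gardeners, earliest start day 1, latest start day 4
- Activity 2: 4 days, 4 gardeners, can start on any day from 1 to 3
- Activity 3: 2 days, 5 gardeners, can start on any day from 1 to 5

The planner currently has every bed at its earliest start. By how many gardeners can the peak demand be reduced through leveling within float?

Early-start peak: d1:11  d2:11  d3:6  d4:4  d5:0  d6:0 ⇒ 11.
Leveled (Activity 1@1, Activity 2@1, Activity 3@5): d1:6  d2:6  d3:6  d4:4  d5:5  d6:5 ⇒ 6.
Reduction 11 − 6 = 5.

5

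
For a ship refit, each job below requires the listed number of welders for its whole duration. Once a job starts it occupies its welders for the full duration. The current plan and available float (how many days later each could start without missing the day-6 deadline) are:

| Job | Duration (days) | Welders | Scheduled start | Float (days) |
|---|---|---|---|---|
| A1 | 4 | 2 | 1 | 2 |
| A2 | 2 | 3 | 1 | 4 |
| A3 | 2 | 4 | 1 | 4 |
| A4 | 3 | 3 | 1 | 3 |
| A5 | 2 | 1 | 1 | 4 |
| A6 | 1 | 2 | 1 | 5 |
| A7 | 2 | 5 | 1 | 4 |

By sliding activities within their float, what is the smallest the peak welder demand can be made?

Early-start (A1@1, A2@1, A3@1, A4@1, A5@1, A6@1, A7@1) gives peak 20: d1:20  d2:18  d3:5  d4:2  d5:0  d6:0.
Shift A2→3, A4→3, A6→6, A7→5.
Schedule A1@1, A2@3, A3@1, A4@3, A5@1, A6@6, A7@5: d1:7  d2:7  d3:8  d4:8  d5:8  d6:7 — peak 8.
Total welder-days = 45 over 6 days ⇒ peak ≥ ⌈45/6⌉ = 8, so 8 is optimal.

8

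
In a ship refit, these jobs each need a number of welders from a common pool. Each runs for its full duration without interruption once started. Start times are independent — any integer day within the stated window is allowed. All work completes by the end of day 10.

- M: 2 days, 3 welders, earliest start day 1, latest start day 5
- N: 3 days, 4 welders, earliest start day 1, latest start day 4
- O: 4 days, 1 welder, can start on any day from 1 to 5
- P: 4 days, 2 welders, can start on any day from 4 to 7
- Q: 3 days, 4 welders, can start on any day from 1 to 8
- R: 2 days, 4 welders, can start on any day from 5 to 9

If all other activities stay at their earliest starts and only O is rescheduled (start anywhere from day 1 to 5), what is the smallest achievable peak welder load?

O@1: d1:12  d2:12  d3:9  d4:3  d5:6  d6:6  d7:2  d8:0  d9:0  d10:0 → peak 12
O@2: d1:11  d2:12  d3:9  d4:3  d5:7  d6:6  d7:2  d8:0  d9:0  d10:0 → peak 12
O@3: d1:11  d2:11  d3:9  d4:3  d5:7  d6:7  d7:2  d8:0  d9:0  d10:0 → peak 11
O@4: d1:11  d2:11  d3:8  d4:3  d5:7  d6:7  d7:3  d8:0  d9:0  d10:0 → peak 11
O@5: d1:11  d2:11  d3:8  d4:2  d5:7  d6:7  d7:3  d8:1  d9:0  d10:0 → peak 11
Best is O@3, peak 11.

11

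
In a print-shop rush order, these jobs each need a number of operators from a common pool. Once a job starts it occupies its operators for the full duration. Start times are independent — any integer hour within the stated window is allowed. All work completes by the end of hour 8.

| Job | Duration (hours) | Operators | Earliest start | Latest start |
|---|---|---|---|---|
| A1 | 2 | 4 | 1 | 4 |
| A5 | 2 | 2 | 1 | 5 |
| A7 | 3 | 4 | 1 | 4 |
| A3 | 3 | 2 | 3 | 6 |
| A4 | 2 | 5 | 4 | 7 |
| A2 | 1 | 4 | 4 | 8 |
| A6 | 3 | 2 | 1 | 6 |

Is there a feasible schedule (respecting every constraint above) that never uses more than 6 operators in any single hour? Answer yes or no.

no

Total operator-hours = 50; over 8 hours the average is 50/8 > 6, so some hour must exceed 6.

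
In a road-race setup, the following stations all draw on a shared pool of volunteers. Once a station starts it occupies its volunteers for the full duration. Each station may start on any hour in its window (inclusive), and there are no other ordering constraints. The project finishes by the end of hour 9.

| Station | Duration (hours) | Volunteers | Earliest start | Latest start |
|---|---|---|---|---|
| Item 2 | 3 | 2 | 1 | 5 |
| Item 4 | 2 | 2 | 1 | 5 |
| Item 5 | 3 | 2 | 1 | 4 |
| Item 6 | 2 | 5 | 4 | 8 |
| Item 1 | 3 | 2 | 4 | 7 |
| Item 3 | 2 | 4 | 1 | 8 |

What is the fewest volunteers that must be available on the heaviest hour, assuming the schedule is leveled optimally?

6

Early-start (Item 2@1, Item 4@1, Item 5@1, Item 6@4, Item 1@4, Item 3@1) gives peak 10: h1:10  h2:10  h3:4  h4:7  h5:7  h6:2  h7:0  h8:0  h9:0.
Shift Item 1→6, Item 3→6.
Schedule Item 2@1, Item 4@1, Item 5@1, Item 6@4, Item 1@6, Item 3@6: h1:6  h2:6  h3:4  h4:5  h5:5  h6:6  h7:6  h8:2  h9:0 — peak 6.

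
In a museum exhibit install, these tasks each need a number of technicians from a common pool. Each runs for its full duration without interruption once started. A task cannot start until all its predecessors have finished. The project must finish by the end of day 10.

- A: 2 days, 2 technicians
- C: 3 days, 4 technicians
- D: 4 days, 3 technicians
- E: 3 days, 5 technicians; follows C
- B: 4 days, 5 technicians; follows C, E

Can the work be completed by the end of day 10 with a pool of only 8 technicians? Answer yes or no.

Schedule A@1, C@1, D@3, E@4, B@7: d1:6  d2:6  d3:7  d4:8  d5:8  d6:8  d7:5  d8:5  d9:5  d10:5 — peak 8 ≤ 8.

yes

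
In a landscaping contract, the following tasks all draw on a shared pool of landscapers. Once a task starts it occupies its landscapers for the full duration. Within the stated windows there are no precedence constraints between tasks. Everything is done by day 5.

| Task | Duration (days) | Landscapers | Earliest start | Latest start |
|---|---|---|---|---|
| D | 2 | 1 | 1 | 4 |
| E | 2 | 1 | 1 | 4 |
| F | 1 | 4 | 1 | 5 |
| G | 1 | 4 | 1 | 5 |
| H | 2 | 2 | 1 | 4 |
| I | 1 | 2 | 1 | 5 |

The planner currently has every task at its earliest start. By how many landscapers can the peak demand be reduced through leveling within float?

10

Early-start peak: d1:14  d2:4  d3:0  d4:0  d5:0 ⇒ 14.
Leveled (D@1, E@1, F@3, G@4, H@1, I@5): d1:4  d2:4  d3:4  d4:4  d5:2 ⇒ 4.
Reduction 14 − 4 = 10.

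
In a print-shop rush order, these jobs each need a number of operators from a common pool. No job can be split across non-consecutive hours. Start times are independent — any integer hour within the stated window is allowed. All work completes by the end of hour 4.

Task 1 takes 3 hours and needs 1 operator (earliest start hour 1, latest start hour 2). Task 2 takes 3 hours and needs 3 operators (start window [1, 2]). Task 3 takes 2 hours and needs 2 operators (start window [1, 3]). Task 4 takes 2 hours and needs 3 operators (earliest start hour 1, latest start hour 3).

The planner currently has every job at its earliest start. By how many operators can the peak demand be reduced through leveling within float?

Early-start peak: h1:9  h2:9  h3:4  h4:0 ⇒ 9.
Leveled (Task 1@1, Task 2@1, Task 3@1, Task 4@3): h1:6  h2:6  h3:7  h4:3 ⇒ 7.
Reduction 9 − 7 = 2.

2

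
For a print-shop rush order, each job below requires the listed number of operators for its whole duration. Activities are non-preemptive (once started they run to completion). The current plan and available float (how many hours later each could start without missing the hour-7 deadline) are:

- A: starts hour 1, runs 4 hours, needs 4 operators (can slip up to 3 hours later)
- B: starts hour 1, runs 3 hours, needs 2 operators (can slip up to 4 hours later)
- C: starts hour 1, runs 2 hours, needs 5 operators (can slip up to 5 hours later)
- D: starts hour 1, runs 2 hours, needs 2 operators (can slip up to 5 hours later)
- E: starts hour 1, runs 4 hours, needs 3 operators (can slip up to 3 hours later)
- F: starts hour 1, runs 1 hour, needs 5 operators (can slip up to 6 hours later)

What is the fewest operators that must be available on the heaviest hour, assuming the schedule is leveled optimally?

8

Early-start (A@1, B@1, C@1, D@1, E@1, F@1) gives peak 21: h1:21  h2:16  h3:9  h4:7  h5:0  h6:0  h7:0.
Shift C→5, E→4, F→7.
Schedule A@1, B@1, C@5, D@1, E@4, F@7: h1:8  h2:8  h3:6  h4:7  h5:8  h6:8  h7:8 — peak 8.
Total operator-hours = 53 over 7 hours ⇒ peak ≥ ⌈53/7⌉ = 8, so 8 is optimal.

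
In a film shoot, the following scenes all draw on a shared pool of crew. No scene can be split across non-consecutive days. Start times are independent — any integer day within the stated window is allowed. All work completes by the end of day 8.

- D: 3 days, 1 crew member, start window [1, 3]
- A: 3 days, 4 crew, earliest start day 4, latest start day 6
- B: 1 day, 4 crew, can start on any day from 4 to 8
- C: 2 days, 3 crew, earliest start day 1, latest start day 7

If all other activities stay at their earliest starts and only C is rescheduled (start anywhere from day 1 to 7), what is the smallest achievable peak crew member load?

C@1: d1:4  d2:4  d3:1  d4:8  d5:4  d6:4  d7:0  d8:0 → peak 8
C@2: d1:1  d2:4  d3:4  d4:8  d5:4  d6:4  d7:0  d8:0 → peak 8
C@3: d1:1  d2:1  d3:4  d4:11  d5:4  d6:4  d7:0  d8:0 → peak 11
C@4: d1:1  d2:1  d3:1  d4:11  d5:7  d6:4  d7:0  d8:0 → peak 11
C@5: d1:1  d2:1  d3:1  d4:8  d5:7  d6:7  d7:0  d8:0 → peak 8
C@6: d1:1  d2:1  d3:1  d4:8  d5:4  d6:7  d7:3  d8:0 → peak 8
C@7: d1:1  d2:1  d3:1  d4:8  d5:4  d6:4  d7:3  d8:3 → peak 8
Best is C@1, peak 8.

8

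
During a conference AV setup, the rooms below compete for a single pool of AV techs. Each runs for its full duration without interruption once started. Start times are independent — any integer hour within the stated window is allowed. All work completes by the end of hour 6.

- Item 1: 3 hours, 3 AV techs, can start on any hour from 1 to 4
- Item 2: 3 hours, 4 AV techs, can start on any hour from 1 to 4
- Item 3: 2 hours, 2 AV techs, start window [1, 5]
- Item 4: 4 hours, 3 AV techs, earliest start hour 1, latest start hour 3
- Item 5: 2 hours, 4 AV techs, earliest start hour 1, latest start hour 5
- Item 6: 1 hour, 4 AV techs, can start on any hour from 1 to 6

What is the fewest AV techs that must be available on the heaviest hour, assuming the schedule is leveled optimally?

Early-start (Item 1@1, Item 2@1, Item 3@1, Item 4@1, Item 5@1, Item 6@1) gives peak 20: h1:20  h2:16  h3:10  h4:3  h5:0  h6:0.
Shift Item 4→3, Item 5→4, Item 6→6.
Schedule Item 1@1, Item 2@1, Item 3@1, Item 4@3, Item 5@4, Item 6@6: h1:9  h2:9  h3:10  h4:7  h5:7  h6:7 — peak 10.

10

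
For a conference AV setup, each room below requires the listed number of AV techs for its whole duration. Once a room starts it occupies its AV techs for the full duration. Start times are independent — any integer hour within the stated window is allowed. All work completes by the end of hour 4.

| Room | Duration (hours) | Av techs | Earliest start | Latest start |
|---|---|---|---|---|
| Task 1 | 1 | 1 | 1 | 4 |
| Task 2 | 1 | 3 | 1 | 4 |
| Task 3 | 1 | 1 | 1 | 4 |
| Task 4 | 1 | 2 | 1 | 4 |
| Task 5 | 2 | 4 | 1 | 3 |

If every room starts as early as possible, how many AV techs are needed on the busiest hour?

11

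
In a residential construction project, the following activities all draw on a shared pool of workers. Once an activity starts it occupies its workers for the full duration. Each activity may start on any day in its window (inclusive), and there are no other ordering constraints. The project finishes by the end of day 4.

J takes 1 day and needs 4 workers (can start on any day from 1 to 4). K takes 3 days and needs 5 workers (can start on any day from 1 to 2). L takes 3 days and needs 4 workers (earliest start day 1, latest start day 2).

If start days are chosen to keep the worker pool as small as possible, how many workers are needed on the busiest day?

9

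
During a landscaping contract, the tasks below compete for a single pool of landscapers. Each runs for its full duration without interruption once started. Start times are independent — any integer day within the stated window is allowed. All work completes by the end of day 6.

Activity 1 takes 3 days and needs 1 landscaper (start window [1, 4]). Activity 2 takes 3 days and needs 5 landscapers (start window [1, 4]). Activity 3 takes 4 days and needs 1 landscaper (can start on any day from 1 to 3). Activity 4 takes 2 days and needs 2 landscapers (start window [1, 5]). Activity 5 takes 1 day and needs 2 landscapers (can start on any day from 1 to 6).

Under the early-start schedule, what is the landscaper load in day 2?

At early start, day 2 has: Activity 1, Activity 2, Activity 3, Activity 4.
Demand: 1 + 5 + 1 + 2 = 9.

9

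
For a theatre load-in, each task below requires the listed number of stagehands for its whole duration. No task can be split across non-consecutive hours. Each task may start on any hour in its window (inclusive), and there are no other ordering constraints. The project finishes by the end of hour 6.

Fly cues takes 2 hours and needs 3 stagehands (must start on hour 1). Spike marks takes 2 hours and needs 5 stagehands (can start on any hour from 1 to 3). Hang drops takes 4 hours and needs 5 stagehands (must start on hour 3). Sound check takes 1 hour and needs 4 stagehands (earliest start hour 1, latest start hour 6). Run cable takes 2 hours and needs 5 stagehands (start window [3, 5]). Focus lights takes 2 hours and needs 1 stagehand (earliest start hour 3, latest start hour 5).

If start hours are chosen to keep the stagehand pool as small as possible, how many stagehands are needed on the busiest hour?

Early-start (Fly cues@1, Spike marks@1, Hang drops@3, Sound check@1, Run cable@3, Focus lights@3) gives peak 12: h1:12  h2:8  h3:11  h4:11  h5:5  h6:5.
Shift Sound check→3, Run cable→5.
Schedule Fly cues@1, Spike marks@1, Hang drops@3, Sound check@3, Run cable@5, Focus lights@3: h1:8  h2:8  h3:10  h4:6  h5:10  h6:10 — peak 10.

10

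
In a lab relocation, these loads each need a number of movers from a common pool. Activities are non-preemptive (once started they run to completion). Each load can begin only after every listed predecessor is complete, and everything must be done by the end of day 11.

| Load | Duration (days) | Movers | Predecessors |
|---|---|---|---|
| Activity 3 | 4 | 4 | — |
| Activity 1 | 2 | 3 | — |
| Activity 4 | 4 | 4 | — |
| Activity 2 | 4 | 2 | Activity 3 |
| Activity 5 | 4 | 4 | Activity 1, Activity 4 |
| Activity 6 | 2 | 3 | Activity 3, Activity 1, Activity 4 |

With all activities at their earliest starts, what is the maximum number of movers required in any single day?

11

Early-start schedule: Activity 3@1, Activity 1@1, Activity 4@1, Activity 2@5, Activity 5@5, Activity 6@5.
Load per day: day 1: 11, day 2: 11, day 3: 8, day 4: 8, day 5: 9, day 6: 9, day 7: 6, day 8: 6, day 9: 0, day 10: 0, day 11: 0.
Peak is 11.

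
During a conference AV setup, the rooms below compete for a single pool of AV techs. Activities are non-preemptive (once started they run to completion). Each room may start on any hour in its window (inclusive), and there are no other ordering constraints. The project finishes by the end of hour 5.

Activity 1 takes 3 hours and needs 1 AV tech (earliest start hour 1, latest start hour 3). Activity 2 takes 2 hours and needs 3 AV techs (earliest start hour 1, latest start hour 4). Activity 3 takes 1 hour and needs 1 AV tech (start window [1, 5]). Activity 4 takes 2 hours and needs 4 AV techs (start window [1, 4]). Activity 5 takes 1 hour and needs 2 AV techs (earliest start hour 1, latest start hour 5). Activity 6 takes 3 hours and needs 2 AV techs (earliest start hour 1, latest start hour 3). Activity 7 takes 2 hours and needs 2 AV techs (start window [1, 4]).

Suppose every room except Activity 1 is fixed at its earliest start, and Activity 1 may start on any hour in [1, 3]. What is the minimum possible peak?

14

Activity 1@1: h1:15  h2:12  h3:3  h4:0  h5:0 → peak 15
Activity 1@2: h1:14  h2:12  h3:3  h4:1  h5:0 → peak 14
Activity 1@3: h1:14  h2:11  h3:3  h4:1  h5:1 → peak 14
Best is Activity 1@2, peak 14.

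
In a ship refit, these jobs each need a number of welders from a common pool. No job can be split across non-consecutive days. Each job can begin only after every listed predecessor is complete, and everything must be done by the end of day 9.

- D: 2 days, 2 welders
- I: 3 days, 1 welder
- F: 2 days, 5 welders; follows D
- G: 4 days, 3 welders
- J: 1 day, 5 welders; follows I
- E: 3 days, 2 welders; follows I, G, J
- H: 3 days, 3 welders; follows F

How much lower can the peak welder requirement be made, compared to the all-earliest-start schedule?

5

Early-start peak: d1:6  d2:6  d3:9  d4:13  d5:5  d6:5  d7:5  d8:0  d9:0 ⇒ 13.
Leveled (D@1, I@1, F@4, G@1, J@6, E@7, H@6): d1:6  d2:6  d3:4  d4:8  d5:5  d6:8  d7:5  d8:5  d9:2 ⇒ 8.
Reduction 13 − 8 = 5.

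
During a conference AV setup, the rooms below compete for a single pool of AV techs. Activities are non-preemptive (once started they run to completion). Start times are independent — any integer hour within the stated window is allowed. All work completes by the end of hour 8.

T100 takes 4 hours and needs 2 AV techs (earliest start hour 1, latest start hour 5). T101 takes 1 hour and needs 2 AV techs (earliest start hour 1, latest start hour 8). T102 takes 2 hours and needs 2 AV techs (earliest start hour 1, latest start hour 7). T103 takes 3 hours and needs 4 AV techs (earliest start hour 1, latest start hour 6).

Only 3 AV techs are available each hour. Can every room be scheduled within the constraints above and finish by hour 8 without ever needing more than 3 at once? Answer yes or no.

no

Total AV tech-hours = 26; over 8 hours the average is 26/8 > 3, so some hour must exceed 3.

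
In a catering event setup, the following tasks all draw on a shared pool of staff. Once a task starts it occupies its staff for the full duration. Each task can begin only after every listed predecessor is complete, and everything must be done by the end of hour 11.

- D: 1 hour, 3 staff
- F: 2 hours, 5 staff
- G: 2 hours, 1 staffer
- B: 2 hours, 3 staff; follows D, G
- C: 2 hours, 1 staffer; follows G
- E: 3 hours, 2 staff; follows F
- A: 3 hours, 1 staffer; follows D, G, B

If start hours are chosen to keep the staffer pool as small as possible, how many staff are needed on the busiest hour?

Early-start (D@1, F@1, G@1, B@3, C@3, E@3, A@5) gives peak 9: h1:9  h2:6  h3:6  h4:6  h5:3  h6:1  h7:1  h8:0  h9:0  h10:0  h11:0.
Shift F→2, G→4, B→6, C→6, E→8, A→8.
Schedule D@1, F@2, G@4, B@6, C@6, E@8, A@8: h1:3  h2:5  h3:5  h4:1  h5:1  h6:4  h7:4  h8:3  h9:3  h10:3  h11:0 — peak 5.

5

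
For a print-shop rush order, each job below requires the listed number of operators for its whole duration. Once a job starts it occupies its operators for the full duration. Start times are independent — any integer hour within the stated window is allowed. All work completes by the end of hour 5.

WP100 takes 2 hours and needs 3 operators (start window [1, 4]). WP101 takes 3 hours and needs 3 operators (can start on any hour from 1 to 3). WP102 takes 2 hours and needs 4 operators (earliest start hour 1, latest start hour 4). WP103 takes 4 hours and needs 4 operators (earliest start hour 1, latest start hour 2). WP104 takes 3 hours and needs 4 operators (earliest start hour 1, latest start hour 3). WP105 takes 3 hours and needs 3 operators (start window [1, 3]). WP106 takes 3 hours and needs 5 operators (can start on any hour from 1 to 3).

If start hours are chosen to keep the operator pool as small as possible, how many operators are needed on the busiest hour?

19

Early-start (WP100@1, WP101@1, WP102@1, WP103@1, WP104@1, WP105@1, WP106@1) gives peak 26: h1:26  h2:26  h3:19  h4:4  h5:0.
Shift WP105→3, WP106→3.
Schedule WP100@1, WP101@1, WP102@1, WP103@1, WP104@1, WP105@3, WP106@3: h1:18  h2:18  h3:19  h4:12  h5:8 — peak 19.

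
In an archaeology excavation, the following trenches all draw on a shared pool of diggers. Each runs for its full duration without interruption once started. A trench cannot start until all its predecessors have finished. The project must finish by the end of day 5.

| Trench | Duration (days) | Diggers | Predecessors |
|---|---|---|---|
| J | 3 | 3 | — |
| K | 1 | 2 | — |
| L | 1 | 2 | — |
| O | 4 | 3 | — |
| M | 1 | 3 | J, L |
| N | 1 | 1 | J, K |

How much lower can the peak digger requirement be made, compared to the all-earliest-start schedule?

4

Early-start peak: d1:10  d2:6  d3:6  d4:7  d5:0 ⇒ 10.
Leveled (J@1, K@1, L@4, O@2, M@5, N@4): d1:5  d2:6  d3:6  d4:6  d5:6 ⇒ 6.
Reduction 10 − 6 = 4.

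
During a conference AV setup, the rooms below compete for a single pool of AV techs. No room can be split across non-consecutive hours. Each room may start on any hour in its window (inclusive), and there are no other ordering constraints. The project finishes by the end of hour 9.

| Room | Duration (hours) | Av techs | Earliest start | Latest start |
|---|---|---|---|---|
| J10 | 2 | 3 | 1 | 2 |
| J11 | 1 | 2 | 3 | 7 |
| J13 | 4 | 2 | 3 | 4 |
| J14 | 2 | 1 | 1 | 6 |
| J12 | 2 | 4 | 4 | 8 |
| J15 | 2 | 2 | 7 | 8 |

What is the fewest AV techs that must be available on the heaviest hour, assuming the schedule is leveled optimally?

Schedule J10@1, J11@3, J13@3, J14@1, J12@4, J15@7: h1:4  h2:4  h3:4  h4:6  h5:6  h6:2  h7:2  h8:2  h9:0 — peak 6.

6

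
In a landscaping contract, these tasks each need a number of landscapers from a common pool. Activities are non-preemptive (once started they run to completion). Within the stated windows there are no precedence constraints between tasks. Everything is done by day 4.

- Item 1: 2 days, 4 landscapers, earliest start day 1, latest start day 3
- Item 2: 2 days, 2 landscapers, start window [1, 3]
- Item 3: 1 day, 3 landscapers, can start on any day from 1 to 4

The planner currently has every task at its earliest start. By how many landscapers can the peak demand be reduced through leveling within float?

Early-start peak: d1:9  d2:6  d3:0  d4:0 ⇒ 9.
Leveled (Item 1@1, Item 2@3, Item 3@3): d1:4  d2:4  d3:5  d4:2 ⇒ 5.
Reduction 9 − 5 = 4.

4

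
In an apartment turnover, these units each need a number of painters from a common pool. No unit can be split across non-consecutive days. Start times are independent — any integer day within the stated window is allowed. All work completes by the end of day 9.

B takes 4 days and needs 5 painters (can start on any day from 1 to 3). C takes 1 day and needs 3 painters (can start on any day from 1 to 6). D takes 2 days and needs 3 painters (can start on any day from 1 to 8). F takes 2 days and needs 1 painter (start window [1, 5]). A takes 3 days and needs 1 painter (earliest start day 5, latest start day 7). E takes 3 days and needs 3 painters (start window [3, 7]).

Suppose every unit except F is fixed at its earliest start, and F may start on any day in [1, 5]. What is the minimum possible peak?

11

F@1: d1:12  d2:9  d3:8  d4:8  d5:4  d6:1  d7:1  d8:0  d9:0 → peak 12
F@2: d1:11  d2:9  d3:9  d4:8  d5:4  d6:1  d7:1  d8:0  d9:0 → peak 11
F@3: d1:11  d2:8  d3:9  d4:9  d5:4  d6:1  d7:1  d8:0  d9:0 → peak 11
F@4: d1:11  d2:8  d3:8  d4:9  d5:5  d6:1  d7:1  d8:0  d9:0 → peak 11
F@5: d1:11  d2:8  d3:8  d4:8  d5:5  d6:2  d7:1  d8:0  d9:0 → peak 11
Best is F@2, peak 11.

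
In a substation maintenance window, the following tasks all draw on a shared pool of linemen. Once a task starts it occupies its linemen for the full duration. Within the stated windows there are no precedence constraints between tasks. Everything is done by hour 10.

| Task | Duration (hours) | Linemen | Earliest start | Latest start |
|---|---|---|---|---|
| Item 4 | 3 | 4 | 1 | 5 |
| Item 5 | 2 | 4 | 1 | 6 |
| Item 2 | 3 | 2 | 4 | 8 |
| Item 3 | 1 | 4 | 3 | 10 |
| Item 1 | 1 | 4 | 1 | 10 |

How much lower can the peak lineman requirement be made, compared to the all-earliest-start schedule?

Early-start peak: h1:12  h2:8  h3:8  h4:2  h5:2  h6:2  h7:0  h8:0  h9:0  h10:0 ⇒ 12.
Leveled (Item 4@1, Item 5@4, Item 2@6, Item 3@9, Item 1@10): h1:4  h2:4  h3:4  h4:4  h5:4  h6:2  h7:2  h8:2  h9:4  h10:4 ⇒ 4.
Reduction 12 − 4 = 8.

8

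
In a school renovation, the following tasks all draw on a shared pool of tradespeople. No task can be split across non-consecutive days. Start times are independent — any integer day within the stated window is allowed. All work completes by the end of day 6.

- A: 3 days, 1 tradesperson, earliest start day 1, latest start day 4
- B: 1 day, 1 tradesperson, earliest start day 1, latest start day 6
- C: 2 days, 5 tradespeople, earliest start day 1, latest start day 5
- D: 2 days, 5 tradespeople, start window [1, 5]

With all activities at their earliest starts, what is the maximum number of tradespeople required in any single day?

Early-start schedule: A@1, B@1, C@1, D@1.
Load per day: day 1: 12, day 2: 11, day 3: 1, day 4: 0, day 5: 0, day 6: 0.
Peak is 12.

12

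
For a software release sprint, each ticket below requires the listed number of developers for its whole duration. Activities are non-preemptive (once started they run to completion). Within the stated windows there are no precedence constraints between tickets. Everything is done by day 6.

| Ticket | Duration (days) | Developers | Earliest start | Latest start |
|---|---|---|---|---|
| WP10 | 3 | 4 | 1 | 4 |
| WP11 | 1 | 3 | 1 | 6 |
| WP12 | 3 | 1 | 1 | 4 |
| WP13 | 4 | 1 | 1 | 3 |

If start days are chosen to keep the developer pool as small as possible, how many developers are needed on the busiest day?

5

Early-start (WP10@1, WP11@1, WP12@1, WP13@1) gives peak 9: d1:9  d2:6  d3:6  d4:1  d5:0  d6:0.
Shift WP11→4, WP12→4.
Schedule WP10@1, WP11@4, WP12@4, WP13@1: d1:5  d2:5  d3:5  d4:5  d5:1  d6:1 — peak 5.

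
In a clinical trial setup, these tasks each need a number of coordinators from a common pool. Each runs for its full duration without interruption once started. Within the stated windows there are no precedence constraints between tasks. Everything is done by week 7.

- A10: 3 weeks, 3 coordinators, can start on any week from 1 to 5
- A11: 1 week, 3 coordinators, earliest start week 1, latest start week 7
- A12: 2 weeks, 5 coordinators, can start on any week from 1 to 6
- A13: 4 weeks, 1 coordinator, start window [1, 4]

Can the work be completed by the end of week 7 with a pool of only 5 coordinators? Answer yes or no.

Schedule A10@1, A11@4, A12@5, A13@1: w1:4  w2:4  w3:4  w4:4  w5:5  w6:5  w7:0 — peak 5 ≤ 5.

yes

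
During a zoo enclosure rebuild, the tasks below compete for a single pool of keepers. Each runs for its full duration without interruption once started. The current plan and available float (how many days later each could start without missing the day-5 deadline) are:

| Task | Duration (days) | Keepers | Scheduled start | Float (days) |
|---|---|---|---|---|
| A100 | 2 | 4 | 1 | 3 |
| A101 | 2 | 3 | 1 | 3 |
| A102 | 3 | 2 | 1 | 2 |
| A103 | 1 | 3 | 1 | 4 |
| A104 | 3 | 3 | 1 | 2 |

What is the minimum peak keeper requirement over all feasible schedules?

Early-start (A100@1, A101@1, A102@1, A103@1, A104@1) gives peak 15: d1:15  d2:12  d3:5  d4:0  d5:0.
Shift A102→3, A103→3, A104→3.
Schedule A100@1, A101@1, A102@3, A103@3, A104@3: d1:7  d2:7  d3:8  d4:5  d5:5 — peak 8.

8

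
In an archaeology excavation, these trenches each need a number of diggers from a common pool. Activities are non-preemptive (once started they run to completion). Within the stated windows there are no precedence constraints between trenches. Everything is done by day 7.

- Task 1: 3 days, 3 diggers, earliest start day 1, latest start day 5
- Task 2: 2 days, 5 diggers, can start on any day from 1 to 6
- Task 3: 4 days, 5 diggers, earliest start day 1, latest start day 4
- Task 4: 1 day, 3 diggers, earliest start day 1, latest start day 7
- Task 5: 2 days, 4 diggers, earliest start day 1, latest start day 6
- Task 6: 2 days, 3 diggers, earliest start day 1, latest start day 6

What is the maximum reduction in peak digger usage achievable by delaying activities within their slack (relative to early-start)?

14

Early-start peak: d1:23  d2:20  d3:8  d4:5  d5:0  d6:0  d7:0 ⇒ 23.
Leveled (Task 1@1, Task 2@1, Task 3@3, Task 4@7, Task 5@4, Task 6@6): d1:8  d2:8  d3:8  d4:9  d5:9  d6:8  d7:6 ⇒ 9.
Reduction 23 − 9 = 14.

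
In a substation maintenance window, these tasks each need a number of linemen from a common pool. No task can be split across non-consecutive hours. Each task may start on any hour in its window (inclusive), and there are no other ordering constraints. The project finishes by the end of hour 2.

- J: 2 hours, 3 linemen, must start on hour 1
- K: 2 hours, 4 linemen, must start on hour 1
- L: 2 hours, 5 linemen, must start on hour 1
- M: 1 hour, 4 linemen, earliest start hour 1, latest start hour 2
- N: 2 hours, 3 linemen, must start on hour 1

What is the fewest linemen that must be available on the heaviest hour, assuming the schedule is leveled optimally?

19

Schedule J@1, K@1, L@1, M@1, N@1: h1:19  h2:15 — peak 19.
No arrangement of the 2 feasible schedules does better.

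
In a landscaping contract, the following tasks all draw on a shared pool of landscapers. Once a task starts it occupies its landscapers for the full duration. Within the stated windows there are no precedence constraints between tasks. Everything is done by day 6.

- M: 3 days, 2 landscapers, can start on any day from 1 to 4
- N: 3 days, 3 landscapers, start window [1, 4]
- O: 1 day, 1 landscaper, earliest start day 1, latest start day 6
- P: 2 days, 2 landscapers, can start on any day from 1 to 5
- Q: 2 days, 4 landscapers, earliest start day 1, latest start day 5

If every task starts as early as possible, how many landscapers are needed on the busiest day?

Early-start schedule: M@1, N@1, O@1, P@1, Q@1.
Load per day: day 1: 12, day 2: 11, day 3: 5, day 4: 0, day 5: 0, day 6: 0.
Peak is 12.

12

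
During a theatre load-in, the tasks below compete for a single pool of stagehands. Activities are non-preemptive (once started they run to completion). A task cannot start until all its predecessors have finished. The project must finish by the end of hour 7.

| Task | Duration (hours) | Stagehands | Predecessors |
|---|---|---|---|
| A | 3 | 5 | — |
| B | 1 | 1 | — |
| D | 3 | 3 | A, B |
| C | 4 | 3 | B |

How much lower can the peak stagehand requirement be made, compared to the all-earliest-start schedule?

2

Early-start peak: h1:6  h2:8  h3:8  h4:6  h5:6  h6:3  h7:0 ⇒ 8.
Leveled (A@1, B@1, D@4, C@4): h1:6  h2:5  h3:5  h4:6  h5:6  h6:6  h7:3 ⇒ 6.
Reduction 8 − 6 = 2.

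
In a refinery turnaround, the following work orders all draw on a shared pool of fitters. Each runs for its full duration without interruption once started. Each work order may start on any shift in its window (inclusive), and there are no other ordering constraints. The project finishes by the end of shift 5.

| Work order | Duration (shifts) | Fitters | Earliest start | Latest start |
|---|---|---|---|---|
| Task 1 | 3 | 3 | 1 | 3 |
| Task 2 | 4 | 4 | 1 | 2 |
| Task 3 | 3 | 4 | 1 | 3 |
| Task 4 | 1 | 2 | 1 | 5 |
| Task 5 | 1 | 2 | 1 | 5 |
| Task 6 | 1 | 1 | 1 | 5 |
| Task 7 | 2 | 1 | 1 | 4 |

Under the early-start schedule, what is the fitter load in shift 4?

4

At early start, shift 4 has: Task 2.
Demand: 4 = 4.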